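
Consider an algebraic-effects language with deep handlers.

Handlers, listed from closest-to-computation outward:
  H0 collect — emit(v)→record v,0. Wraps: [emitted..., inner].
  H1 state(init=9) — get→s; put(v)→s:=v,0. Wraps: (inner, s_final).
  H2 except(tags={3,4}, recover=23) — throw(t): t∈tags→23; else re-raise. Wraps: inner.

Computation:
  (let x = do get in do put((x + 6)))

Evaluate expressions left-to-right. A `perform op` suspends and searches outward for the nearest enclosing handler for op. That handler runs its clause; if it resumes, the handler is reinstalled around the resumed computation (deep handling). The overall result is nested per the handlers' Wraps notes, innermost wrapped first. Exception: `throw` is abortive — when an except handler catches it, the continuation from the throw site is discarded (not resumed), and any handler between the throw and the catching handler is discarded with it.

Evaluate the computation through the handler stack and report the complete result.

Answer: ([0], 15)

Evaluation trace:
get @ H1 ⇒ 9
put(15) @ H1 ⇒ s:=15
H0 returns [0]
H1 returns ([0], 15)
H2 returns ([0], 15)
= ([0], 15)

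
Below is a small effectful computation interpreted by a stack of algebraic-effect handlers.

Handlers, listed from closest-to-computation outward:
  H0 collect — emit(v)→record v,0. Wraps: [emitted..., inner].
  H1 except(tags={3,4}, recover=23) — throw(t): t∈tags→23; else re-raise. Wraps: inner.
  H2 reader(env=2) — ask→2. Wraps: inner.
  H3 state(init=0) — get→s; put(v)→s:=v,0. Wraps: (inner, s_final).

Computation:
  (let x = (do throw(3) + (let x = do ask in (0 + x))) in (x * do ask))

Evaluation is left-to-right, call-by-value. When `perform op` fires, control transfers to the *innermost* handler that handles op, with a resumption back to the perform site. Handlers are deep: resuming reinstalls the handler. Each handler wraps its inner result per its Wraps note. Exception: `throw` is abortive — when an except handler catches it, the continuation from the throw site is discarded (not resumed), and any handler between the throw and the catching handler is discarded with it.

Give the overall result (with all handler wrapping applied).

Answer: (23, 0)

Evaluation trace:
throw(3) @ H1 caught ⇒ 23
H2 returns 23
H3 returns (23, 0)
= (23, 0)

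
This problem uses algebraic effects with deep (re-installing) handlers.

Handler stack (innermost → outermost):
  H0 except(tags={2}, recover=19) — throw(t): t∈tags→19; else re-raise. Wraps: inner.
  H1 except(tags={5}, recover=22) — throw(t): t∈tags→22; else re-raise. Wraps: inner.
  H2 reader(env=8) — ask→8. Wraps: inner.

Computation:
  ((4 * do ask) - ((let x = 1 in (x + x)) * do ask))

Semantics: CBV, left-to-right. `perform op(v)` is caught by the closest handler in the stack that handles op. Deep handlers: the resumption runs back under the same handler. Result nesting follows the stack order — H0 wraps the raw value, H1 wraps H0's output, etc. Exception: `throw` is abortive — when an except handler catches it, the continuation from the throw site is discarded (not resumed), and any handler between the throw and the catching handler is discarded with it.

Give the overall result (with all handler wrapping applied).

Answer: 16

Working:
ask @ H2 ⇒ 8
ask @ H2 ⇒ 8
H0 returns 16
H1 returns 16
H2 returns 16
= 16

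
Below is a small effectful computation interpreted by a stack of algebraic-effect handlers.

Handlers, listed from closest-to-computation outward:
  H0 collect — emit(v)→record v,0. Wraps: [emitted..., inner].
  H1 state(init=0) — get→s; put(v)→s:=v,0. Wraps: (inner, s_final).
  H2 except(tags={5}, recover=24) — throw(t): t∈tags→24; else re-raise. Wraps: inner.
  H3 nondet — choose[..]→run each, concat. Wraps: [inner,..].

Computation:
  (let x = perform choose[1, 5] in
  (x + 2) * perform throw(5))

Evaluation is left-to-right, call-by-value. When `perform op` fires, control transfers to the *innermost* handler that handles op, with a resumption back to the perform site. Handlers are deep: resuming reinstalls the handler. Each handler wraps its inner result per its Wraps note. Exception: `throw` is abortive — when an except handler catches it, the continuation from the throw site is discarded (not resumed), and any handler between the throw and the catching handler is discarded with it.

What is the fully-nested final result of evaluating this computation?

Answer: [24, 24]

Working:
choose[1, 5] @ H3
  branch[0] choose=1:
    throw(5) @ H2 caught ⇒ 24
    H3 returns [24]
  branch[1] choose=5:
    throw(5) @ H2 caught ⇒ 24
    H3 returns [24]
= [24, 24]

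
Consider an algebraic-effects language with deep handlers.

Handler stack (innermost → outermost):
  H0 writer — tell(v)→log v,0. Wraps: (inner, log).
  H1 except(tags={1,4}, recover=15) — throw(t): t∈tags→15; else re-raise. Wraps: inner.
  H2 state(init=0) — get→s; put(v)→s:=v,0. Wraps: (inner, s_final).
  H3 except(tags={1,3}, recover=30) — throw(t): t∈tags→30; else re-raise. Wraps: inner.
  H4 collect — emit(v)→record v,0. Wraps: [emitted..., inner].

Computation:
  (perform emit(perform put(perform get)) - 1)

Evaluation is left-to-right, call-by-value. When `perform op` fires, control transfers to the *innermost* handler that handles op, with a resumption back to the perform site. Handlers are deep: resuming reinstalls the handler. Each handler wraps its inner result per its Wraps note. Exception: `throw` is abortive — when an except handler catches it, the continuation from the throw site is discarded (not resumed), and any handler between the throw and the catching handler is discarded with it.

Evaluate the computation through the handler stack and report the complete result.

Answer: [0, ((-1, ()), 0)]

Step-by-step:
get @ H2 ⇒ 0
put(0) @ H2 ⇒ s:=0
emit(0) @ H4 ⇒ out+=0
H0 returns (-1, ())
H1 returns (-1, ())
H2 returns ((-1, ()), 0)
H3 returns ((-1, ()), 0)
H4 returns [0, ((-1, ()), 0)]
= [0, ((-1, ()), 0)]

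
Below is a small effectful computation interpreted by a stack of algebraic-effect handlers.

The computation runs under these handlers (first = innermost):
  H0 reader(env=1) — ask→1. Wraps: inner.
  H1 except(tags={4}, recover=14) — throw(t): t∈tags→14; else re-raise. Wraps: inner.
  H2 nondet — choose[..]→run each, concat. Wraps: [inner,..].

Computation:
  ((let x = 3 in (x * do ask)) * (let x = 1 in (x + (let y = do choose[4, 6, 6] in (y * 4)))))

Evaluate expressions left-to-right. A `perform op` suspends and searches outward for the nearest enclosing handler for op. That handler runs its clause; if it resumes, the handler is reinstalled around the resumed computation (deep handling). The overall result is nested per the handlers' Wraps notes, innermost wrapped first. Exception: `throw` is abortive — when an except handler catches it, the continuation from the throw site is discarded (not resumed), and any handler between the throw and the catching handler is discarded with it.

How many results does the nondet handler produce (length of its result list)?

Answer: 3

Evaluation trace:
ask @ H0 ⇒ 1
choose[4, 6, 6] @ H2
  branch[0] choose=4:
    H0 returns 51
    H1 returns 51
    H2 returns [51]
  branch[1] choose=6:
    H0 returns 75
    H1 returns 75
    H2 returns [75]
  branch[2] choose=6:
    H0 returns 75
    H1 returns 75
    H2 returns [75]
= [51, 75, 75]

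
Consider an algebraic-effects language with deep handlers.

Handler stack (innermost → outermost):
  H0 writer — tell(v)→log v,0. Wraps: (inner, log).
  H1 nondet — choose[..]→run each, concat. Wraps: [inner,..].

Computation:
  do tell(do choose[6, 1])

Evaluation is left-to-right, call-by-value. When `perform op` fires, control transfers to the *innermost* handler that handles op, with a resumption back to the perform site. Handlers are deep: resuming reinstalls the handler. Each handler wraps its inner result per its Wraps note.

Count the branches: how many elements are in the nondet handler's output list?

Answer: 2

Working:
choose[6, 1] @ H1
  branch[0] choose=6:
    tell(6) @ H0 ⇒ log+=6
    H0 returns (0, (6))
    H1 returns [(0, (6))]
  branch[1] choose=1:
    tell(1) @ H0 ⇒ log+=1
    H0 returns (0, (1))
    H1 returns [(0, (1))]
= [(0, (6)), (0, (1))]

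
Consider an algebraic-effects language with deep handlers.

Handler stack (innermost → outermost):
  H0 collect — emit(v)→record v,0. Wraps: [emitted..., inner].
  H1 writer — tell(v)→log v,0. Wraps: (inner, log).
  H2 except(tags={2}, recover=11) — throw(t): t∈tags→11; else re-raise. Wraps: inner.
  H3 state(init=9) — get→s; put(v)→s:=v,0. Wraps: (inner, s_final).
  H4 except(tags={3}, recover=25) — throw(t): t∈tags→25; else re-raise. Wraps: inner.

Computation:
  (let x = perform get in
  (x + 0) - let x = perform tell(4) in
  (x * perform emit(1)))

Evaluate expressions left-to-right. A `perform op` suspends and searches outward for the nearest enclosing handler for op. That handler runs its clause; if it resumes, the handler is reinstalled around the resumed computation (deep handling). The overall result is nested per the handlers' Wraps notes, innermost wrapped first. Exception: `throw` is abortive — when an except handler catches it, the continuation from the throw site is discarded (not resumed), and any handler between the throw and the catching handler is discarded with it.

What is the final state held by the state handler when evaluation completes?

Working:
get @ H3 ⇒ 9
tell(4) @ H1 ⇒ log+=4
emit(1) @ H0 ⇒ out+=1
H0 returns [1, 9]
H1 returns ([1, 9], (4))
H2 returns ([1, 9], (4))
H3 returns (([1, 9], (4)), 9)
H4 returns (([1, 9], (4)), 9)
= (([1, 9], (4)), 9)

Answer: 9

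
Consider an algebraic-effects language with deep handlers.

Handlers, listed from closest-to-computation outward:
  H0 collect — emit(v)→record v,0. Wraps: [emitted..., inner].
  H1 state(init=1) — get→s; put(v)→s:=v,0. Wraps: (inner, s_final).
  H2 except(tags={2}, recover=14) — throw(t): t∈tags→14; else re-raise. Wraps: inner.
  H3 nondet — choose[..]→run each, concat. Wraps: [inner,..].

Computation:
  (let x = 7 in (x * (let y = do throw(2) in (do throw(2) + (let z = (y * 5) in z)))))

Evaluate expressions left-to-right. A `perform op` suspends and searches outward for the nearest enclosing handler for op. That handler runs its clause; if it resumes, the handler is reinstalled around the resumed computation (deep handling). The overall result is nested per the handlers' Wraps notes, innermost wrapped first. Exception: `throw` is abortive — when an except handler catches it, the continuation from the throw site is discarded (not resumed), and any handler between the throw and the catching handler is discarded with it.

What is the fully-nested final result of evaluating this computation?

Evaluation trace:
throw(2) @ H2 caught ⇒ 14
H3 returns [14]
= [14]

Answer: [14]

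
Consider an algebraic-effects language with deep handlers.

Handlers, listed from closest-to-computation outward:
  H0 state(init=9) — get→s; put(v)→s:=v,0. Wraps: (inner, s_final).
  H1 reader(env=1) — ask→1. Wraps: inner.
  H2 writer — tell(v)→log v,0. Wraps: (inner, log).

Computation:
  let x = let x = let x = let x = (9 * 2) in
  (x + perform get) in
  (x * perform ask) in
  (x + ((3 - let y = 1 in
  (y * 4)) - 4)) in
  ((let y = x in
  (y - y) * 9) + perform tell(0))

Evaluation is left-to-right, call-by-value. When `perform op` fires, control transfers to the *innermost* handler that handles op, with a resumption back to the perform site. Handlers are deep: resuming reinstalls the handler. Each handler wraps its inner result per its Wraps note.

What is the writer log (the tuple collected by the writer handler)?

Working:
get @ H0 ⇒ 9
ask @ H1 ⇒ 1
tell(0) @ H2 ⇒ log+=0
H0 returns (0, 9)
H1 returns (0, 9)
H2 returns ((0, 9), (0))
= ((0, 9), (0))

Answer: (0)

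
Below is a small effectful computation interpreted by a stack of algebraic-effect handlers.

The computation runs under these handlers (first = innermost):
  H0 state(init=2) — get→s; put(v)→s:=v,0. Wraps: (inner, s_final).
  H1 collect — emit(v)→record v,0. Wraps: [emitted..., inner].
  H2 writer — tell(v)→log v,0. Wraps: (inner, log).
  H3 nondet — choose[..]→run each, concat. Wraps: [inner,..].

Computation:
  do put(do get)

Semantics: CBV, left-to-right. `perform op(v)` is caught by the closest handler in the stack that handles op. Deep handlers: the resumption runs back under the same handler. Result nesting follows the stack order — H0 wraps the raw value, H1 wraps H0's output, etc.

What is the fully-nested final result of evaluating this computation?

Step-by-step:
get @ H0 ⇒ 2
put(2) @ H0 ⇒ s:=2
H0 returns (0, 2)
H1 returns [(0, 2)]
H2 returns ([(0, 2)], ())
H3 returns [([(0, 2)], ())]
= [([(0, 2)], ())]

Answer: [([(0, 2)], ())]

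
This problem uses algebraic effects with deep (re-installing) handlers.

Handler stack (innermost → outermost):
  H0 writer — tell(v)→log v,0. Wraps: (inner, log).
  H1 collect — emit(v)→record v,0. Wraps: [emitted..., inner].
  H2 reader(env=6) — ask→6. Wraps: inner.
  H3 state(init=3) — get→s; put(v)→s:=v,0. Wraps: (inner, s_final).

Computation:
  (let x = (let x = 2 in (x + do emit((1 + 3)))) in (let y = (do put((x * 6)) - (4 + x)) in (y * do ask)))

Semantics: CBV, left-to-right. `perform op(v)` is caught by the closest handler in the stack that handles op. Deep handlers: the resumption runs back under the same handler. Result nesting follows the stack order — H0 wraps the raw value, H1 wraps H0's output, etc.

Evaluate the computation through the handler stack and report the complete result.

Answer: ([4, (-36, ())], 12)

Working:
emit(4) @ H1 ⇒ out+=4
put(12) @ H3 ⇒ s:=12
ask @ H2 ⇒ 6
H0 returns (-36, ())
H1 returns [4, (-36, ())]
H2 returns [4, (-36, ())]
H3 returns ([4, (-36, ())], 12)
= ([4, (-36, ())], 12)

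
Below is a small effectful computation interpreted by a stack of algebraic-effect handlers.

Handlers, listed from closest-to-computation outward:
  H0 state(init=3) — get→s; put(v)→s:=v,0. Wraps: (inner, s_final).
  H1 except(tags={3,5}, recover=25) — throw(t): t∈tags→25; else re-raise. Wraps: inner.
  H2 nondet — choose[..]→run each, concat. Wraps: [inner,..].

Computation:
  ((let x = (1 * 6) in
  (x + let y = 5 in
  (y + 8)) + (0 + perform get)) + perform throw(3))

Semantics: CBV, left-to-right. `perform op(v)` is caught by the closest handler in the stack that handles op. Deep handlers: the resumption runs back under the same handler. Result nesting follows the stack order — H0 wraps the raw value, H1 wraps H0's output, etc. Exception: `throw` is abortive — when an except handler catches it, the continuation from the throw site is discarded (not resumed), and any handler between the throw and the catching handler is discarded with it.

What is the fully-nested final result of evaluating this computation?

Answer: [25]

Step-by-step:
get @ H0 ⇒ 3
throw(3) @ H1 caught ⇒ 25
H2 returns [25]
= [25]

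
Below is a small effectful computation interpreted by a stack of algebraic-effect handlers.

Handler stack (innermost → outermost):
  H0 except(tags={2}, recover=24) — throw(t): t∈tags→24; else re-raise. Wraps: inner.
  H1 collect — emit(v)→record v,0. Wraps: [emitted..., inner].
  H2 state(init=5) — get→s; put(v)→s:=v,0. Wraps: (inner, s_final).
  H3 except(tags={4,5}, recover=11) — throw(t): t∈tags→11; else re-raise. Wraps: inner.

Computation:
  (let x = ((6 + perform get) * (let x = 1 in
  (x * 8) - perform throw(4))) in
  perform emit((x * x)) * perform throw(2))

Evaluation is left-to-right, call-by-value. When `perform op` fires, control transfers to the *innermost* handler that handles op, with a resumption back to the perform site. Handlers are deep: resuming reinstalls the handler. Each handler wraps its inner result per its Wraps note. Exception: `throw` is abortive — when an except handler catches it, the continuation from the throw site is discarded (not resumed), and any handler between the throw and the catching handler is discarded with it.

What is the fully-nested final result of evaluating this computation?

Step-by-step:
get @ H2 ⇒ 5
throw(4) @ H0 re-raised
throw(4) @ H3 caught ⇒ 11
= 11

Answer: 11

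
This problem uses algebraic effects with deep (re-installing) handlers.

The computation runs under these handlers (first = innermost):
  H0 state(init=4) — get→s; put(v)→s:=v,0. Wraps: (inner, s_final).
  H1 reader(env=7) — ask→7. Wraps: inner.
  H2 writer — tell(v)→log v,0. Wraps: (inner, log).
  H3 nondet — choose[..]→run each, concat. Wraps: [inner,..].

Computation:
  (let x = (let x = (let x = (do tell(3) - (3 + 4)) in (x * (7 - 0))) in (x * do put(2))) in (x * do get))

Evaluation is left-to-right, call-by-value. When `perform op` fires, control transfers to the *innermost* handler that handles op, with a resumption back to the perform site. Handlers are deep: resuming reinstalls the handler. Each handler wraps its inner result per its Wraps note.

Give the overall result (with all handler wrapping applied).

Answer: [((0, 2), (3))]

Evaluation trace:
tell(3) @ H2 ⇒ log+=3
put(2) @ H0 ⇒ s:=2
get @ H0 ⇒ 2
H0 returns (0, 2)
H1 returns (0, 2)
H2 returns ((0, 2), (3))
H3 returns [((0, 2), (3))]
= [((0, 2), (3))]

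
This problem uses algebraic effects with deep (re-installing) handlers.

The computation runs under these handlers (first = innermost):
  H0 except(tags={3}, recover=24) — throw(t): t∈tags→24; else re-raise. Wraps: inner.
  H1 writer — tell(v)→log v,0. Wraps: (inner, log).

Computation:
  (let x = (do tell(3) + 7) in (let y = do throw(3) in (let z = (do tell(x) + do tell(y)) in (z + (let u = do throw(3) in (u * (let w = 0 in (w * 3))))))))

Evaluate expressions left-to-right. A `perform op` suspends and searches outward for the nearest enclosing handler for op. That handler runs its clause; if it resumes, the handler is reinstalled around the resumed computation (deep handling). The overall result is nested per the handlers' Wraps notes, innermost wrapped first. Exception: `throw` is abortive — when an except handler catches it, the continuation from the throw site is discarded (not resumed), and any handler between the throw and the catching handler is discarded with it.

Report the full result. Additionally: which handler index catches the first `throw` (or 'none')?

Answer: (24, (3)) ; first throw caught by: H0

Working:
tell(3) @ H1 ⇒ log+=3
throw(3) @ H0 caught ⇒ 24
H1 returns (24, (3))
= (24, (3))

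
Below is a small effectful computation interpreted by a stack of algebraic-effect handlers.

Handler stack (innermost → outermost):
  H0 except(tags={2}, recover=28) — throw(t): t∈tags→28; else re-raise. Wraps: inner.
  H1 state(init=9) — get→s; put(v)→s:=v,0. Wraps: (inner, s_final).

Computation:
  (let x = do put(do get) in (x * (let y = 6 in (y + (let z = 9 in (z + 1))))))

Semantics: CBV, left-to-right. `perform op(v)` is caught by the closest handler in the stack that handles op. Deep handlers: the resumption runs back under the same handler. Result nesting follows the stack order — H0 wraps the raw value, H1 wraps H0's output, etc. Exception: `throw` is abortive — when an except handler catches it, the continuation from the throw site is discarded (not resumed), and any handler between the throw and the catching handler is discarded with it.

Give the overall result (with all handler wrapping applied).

Step-by-step:
get @ H1 ⇒ 9
put(9) @ H1 ⇒ s:=9
H0 returns 0
H1 returns (0, 9)
= (0, 9)

Answer: (0, 9)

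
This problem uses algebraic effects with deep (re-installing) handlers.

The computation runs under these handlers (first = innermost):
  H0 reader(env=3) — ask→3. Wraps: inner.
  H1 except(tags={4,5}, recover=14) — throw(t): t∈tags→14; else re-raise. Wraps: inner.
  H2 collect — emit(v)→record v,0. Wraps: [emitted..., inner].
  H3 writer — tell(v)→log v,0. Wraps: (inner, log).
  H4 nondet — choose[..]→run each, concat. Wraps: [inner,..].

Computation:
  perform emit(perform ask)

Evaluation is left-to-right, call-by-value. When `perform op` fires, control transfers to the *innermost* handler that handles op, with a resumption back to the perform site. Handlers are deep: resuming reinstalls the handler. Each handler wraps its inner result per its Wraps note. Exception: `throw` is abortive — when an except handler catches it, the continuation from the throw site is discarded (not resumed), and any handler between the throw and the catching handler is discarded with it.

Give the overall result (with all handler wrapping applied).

Answer: [([3, 0], ())]

Working:
ask @ H0 ⇒ 3
emit(3) @ H2 ⇒ out+=3
H0 returns 0
H1 returns 0
H2 returns [3, 0]
H3 returns ([3, 0], ())
H4 returns [([3, 0], ())]
= [([3, 0], ())]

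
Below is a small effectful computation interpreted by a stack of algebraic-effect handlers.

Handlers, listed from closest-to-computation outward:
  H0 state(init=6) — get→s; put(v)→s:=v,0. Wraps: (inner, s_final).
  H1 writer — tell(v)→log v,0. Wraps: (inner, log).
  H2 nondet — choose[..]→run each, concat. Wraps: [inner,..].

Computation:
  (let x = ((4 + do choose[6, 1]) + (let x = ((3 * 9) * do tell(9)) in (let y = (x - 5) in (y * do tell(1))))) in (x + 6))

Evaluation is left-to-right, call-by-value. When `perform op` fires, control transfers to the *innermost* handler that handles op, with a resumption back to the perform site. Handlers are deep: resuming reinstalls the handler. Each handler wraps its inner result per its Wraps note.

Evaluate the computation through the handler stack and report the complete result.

Step-by-step:
choose[6, 1] @ H2
  branch[0] choose=6:
    tell(9) @ H1 ⇒ log+=9
    tell(1) @ H1 ⇒ log+=1
    H0 returns (16, 6)
    H1 returns ((16, 6), (9, 1))
    H2 returns [((16, 6), (9, 1))]
  branch[1] choose=1:
    tell(9) @ H1 ⇒ log+=9
    tell(1) @ H1 ⇒ log+=1
    H0 returns (11, 6)
    H1 returns ((11, 6), (9, 1))
    H2 returns [((11, 6), (9, 1))]
= [((16, 6), (9, 1)), ((11, 6), (9, 1))]

Answer: [((16, 6), (9, 1)), ((11, 6), (9, 1))]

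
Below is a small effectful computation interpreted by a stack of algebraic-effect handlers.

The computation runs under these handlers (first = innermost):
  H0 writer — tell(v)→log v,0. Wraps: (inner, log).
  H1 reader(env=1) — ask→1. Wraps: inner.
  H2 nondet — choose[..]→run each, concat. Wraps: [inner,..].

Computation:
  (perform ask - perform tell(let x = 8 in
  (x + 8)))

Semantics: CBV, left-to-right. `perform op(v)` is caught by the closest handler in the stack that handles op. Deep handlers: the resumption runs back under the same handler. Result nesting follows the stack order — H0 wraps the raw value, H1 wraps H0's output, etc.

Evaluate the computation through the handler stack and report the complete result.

Working:
ask @ H1 ⇒ 1
tell(16) @ H0 ⇒ log+=16
H0 returns (1, (16))
H1 returns (1, (16))
H2 returns [(1, (16))]
= [(1, (16))]

Answer: [(1, (16))]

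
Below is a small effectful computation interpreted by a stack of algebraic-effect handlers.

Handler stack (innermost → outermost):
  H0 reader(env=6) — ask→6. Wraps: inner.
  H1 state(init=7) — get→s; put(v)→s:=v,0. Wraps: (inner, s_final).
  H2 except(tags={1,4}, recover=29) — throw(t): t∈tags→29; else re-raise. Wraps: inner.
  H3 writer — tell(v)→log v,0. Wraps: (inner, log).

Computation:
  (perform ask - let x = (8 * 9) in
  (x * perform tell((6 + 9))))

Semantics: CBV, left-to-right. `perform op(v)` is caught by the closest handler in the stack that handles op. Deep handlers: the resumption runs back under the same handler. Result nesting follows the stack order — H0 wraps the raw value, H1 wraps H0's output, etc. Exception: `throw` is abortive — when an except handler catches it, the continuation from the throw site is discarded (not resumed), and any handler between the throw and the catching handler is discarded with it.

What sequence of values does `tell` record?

Answer: (15)

Working:
ask @ H0 ⇒ 6
tell(15) @ H3 ⇒ log+=15
H0 returns 6
H1 returns (6, 7)
H2 returns (6, 7)
H3 returns ((6, 7), (15))
= ((6, 7), (15))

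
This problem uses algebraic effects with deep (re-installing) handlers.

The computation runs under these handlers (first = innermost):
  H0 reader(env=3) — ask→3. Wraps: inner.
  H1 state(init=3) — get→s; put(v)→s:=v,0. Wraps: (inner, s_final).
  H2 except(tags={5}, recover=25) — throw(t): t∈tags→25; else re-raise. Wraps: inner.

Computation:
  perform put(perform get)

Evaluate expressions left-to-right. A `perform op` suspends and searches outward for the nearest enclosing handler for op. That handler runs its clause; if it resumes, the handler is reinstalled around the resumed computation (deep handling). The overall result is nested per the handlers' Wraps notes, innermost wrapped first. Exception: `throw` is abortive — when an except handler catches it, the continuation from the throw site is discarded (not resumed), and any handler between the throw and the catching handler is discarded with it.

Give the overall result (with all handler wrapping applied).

Answer: (0, 3)

Step-by-step:
get @ H1 ⇒ 3
put(3) @ H1 ⇒ s:=3
H0 returns 0
H1 returns (0, 3)
H2 returns (0, 3)
= (0, 3)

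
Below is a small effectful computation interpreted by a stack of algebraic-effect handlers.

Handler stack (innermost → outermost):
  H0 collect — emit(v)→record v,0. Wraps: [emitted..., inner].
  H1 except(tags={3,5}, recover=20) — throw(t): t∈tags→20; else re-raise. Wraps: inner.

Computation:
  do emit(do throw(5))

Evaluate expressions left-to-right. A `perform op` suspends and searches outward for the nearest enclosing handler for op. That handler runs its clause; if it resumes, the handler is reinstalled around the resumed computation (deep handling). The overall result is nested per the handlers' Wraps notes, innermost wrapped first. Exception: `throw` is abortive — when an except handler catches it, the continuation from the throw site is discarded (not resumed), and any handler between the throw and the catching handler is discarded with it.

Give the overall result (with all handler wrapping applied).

Answer: 20

Working:
throw(5) @ H1 caught ⇒ 20
= 20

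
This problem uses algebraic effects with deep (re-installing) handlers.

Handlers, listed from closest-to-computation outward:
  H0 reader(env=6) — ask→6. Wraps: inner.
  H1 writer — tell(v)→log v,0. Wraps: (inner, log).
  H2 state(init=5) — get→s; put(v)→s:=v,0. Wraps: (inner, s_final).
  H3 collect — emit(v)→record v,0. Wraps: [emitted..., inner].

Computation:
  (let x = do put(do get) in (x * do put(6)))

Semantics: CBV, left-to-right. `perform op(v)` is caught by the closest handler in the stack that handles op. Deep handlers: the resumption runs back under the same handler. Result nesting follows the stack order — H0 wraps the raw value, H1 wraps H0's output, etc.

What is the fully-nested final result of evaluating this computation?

Working:
get @ H2 ⇒ 5
put(5) @ H2 ⇒ s:=5
put(6) @ H2 ⇒ s:=6
H0 returns 0
H1 returns (0, ())
H2 returns ((0, ()), 6)
H3 returns [((0, ()), 6)]
= [((0, ()), 6)]

Answer: [((0, ()), 6)]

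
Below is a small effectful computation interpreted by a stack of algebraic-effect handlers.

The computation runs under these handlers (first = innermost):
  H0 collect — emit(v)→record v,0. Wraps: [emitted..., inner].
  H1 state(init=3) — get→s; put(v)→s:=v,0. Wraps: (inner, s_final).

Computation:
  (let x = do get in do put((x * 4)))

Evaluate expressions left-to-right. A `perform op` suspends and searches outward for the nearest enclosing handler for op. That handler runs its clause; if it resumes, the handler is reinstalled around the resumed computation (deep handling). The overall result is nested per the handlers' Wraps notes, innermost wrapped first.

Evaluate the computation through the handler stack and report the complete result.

Evaluation trace:
get @ H1 ⇒ 3
put(12) @ H1 ⇒ s:=12
H0 returns [0]
H1 returns ([0], 12)
= ([0], 12)

Answer: ([0], 12)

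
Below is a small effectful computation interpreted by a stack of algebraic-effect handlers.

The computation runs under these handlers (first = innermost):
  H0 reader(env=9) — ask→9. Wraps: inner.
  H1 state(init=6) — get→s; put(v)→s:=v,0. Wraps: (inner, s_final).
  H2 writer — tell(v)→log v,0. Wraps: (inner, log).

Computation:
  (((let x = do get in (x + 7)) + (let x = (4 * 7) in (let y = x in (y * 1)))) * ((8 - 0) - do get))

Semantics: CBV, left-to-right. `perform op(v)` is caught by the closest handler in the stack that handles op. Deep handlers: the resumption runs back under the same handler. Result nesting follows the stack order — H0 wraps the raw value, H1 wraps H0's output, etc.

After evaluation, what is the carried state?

Answer: 6

Working:
get @ H1 ⇒ 6
get @ H1 ⇒ 6
H0 returns 82
H1 returns (82, 6)
H2 returns ((82, 6), ())
= ((82, 6), ())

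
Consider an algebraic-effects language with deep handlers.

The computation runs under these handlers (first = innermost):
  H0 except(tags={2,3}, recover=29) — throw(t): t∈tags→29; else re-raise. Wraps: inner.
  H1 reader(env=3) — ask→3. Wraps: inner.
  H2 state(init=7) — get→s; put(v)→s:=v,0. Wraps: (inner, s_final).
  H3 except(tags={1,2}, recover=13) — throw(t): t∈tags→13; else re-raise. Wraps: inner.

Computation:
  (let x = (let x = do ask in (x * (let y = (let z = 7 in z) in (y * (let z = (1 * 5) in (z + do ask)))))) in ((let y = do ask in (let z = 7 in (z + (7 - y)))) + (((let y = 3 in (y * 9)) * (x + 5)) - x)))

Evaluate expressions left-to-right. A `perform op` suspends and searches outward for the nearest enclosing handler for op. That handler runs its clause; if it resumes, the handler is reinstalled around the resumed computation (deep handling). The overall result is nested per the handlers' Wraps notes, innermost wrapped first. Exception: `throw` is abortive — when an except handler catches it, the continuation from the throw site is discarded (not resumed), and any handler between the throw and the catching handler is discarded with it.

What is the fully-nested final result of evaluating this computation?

Evaluation trace:
ask @ H1 ⇒ 3
ask @ H1 ⇒ 3
ask @ H1 ⇒ 3
H0 returns 4514
H1 returns 4514
H2 returns (4514, 7)
H3 returns (4514, 7)
= (4514, 7)

Answer: (4514, 7)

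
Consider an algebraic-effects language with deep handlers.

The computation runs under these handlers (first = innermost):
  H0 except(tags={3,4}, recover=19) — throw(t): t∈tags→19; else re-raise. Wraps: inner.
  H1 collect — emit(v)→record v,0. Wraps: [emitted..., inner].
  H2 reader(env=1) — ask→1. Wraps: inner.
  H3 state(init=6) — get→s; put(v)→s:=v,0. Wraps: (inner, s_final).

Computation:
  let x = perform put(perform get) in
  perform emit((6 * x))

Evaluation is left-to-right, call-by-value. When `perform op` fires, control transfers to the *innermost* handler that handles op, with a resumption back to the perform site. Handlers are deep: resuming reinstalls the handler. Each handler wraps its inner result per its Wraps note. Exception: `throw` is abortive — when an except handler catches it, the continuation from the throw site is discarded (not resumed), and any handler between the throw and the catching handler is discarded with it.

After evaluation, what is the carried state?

Working:
get @ H3 ⇒ 6
put(6) @ H3 ⇒ s:=6
emit(0) @ H1 ⇒ out+=0
H0 returns 0
H1 returns [0, 0]
H2 returns [0, 0]
H3 returns ([0, 0], 6)
= ([0, 0], 6)

Answer: 6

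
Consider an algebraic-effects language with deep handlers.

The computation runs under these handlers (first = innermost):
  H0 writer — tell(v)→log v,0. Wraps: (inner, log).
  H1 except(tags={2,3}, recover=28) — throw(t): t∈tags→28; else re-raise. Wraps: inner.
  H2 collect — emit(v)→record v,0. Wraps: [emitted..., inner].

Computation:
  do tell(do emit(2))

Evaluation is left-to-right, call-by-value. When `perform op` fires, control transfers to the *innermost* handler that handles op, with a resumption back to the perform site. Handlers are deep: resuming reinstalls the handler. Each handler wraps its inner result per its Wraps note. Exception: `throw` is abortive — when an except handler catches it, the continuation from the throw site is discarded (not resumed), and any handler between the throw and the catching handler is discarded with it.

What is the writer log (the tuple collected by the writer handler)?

Evaluation trace:
emit(2) @ H2 ⇒ out+=2
tell(0) @ H0 ⇒ log+=0
H0 returns (0, (0))
H1 returns (0, (0))
H2 returns [2, (0, (0))]
= [2, (0, (0))]

Answer: (0)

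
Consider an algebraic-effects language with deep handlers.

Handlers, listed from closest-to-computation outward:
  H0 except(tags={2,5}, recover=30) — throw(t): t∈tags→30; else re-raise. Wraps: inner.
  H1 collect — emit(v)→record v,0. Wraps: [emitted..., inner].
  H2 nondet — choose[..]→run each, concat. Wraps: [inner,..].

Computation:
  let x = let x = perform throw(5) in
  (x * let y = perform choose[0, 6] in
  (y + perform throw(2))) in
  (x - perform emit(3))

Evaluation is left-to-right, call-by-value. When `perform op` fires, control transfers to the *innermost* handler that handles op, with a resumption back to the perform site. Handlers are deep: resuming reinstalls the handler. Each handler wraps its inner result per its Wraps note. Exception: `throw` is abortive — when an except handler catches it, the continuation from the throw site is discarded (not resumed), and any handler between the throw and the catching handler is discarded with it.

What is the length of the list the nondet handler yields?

Working:
throw(5) @ H0 caught ⇒ 30
H1 returns [30]
H2 returns [[30]]
= [[30]]

Answer: 1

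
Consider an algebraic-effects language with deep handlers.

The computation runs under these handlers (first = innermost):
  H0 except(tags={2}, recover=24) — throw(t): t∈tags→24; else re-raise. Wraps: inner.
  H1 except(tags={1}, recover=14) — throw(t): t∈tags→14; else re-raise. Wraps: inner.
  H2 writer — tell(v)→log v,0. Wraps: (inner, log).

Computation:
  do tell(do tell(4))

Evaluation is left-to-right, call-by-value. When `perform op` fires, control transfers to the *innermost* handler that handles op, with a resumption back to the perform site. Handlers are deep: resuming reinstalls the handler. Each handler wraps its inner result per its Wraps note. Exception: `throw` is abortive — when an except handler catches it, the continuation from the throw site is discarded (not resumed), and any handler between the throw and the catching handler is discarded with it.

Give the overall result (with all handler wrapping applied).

Answer: (0, (4, 0))

Step-by-step:
tell(4) @ H2 ⇒ log+=4
tell(0) @ H2 ⇒ log+=0
H0 returns 0
H1 returns 0
H2 returns (0, (4, 0))
= (0, (4, 0))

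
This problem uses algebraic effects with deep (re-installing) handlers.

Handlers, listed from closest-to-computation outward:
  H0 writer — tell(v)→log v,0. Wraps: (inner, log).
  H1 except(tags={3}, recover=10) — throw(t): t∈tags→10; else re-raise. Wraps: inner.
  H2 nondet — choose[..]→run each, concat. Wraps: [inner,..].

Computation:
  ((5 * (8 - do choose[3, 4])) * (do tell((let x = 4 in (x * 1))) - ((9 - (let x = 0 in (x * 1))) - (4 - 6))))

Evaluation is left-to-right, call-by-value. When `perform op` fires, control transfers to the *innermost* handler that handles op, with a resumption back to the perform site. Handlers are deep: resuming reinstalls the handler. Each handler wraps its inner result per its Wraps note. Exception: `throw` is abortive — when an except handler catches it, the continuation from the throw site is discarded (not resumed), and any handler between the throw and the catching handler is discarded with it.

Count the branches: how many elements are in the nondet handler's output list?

Answer: 2

Working:
choose[3, 4] @ H2
  branch[0] choose=3:
    tell(4) @ H0 ⇒ log+=4
    H0 returns (-275, (4))
    H1 returns (-275, (4))
    H2 returns [(-275, (4))]
  branch[1] choose=4:
    tell(4) @ H0 ⇒ log+=4
    H0 returns (-220, (4))
    H1 returns (-220, (4))
    H2 returns [(-220, (4))]
= [(-275, (4)), (-220, (4))]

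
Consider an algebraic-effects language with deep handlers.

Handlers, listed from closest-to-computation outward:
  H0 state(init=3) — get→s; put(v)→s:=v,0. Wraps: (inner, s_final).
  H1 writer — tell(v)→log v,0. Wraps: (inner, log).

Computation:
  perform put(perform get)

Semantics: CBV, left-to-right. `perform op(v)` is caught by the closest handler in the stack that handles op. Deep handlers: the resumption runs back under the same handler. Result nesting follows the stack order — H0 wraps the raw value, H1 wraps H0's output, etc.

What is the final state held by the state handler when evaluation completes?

Step-by-step:
get @ H0 ⇒ 3
put(3) @ H0 ⇒ s:=3
H0 returns (0, 3)
H1 returns ((0, 3), ())
= ((0, 3), ())

Answer: 3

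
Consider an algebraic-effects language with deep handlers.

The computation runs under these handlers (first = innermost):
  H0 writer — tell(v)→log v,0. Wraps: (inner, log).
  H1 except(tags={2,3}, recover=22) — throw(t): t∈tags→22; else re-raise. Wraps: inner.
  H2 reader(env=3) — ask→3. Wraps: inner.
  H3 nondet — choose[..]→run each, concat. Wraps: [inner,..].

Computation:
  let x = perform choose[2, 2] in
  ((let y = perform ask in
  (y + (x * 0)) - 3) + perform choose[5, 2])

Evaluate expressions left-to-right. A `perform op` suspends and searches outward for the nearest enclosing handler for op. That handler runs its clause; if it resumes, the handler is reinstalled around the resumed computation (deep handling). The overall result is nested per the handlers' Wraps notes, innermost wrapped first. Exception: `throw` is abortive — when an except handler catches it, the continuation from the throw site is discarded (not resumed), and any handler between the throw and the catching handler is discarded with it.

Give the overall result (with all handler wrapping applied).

Answer: [(5, ()), (2, ()), (5, ()), (2, ())]

Working:
choose[2, 2] @ H3
  branch[0] choose=2:
    ask @ H2 ⇒ 3
    choose[5, 2] @ H3
      branch[0] choose=5:
        H0 returns (5, ())
        H1 returns (5, ())
        H2 returns (5, ())
        H3 returns [(5, ())]
      branch[1] choose=2:
        H0 returns (2, ())
        H1 returns (2, ())
        H2 returns (2, ())
        H3 returns [(2, ())]
  branch[1] choose=2:
    ask @ H2 ⇒ 3
    choose[5, 2] @ H3
      branch[0] choose=5:
        H0 returns (5, ())
        H1 returns (5, ())
        H2 returns (5, ())
        H3 returns [(5, ())]
      branch[1] choose=2:
        H0 returns (2, ())
        H1 returns (2, ())
        H2 returns (2, ())
        H3 returns [(2, ())]
= [(5, ()), (2, ()), (5, ()), (2, ())]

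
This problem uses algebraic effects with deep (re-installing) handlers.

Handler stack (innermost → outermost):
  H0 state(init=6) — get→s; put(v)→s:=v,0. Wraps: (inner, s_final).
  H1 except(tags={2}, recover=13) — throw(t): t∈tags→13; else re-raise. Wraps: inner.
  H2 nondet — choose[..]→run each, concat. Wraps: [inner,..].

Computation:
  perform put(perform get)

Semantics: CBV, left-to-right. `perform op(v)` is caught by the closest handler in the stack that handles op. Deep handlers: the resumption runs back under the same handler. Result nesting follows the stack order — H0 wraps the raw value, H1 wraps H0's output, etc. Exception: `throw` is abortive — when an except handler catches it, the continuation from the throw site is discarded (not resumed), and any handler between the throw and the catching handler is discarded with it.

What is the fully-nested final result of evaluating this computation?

Answer: [(0, 6)]

Step-by-step:
get @ H0 ⇒ 6
put(6) @ H0 ⇒ s:=6
H0 returns (0, 6)
H1 returns (0, 6)
H2 returns [(0, 6)]
= [(0, 6)]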